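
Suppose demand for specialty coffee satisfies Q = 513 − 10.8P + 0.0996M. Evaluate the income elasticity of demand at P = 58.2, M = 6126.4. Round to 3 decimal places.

At P = 58.2, M = 6126.4: Q = 494.629.
Holding P constant, ∂Q/∂M = 0.0996.
η_M = (∂Q/∂M)·(M/Q) = 0.0996 × (6126.4/494.629) = 1.234.

1.234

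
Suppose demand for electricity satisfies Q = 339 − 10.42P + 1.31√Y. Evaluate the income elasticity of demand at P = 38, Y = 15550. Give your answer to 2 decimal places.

At P = 38, Y = 15550: Q = 106.397.
Holding P constant, ∂Q/∂Y = 1.31/(2√Y) = 0.00525262.
η_Y = (∂Q/∂Y)·(Y/Q) = 0.00525262 × (15550/106.397) = 0.77.

0.77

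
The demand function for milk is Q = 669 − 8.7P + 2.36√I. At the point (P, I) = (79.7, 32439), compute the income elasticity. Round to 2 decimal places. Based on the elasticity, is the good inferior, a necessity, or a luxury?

0.53 (necessity)

At P = 79.7, I = 32439: Q = 400.666.
Holding P constant, ∂Q/∂I = 2.36/(2√I) = 0.00655161.
η_I = (∂Q/∂I)·(I/Q) = 0.00655161 × (32439/400.666) = 0.53.
Since 0 < η < 1, this is a necessity.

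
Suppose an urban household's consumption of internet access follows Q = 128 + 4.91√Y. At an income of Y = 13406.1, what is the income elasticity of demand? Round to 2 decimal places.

At Y = 13406.1: Q = 696.503.
dQ/dY = 4.91/(2√Y) = 0.0212031 at this income.
η = (dQ/dY)·(Y/Q) = 0.0212031 × (13406.1/696.503) = 0.41.

0.41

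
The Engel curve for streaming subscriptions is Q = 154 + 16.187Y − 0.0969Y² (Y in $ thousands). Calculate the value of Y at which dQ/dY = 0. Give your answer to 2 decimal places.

dQ/dY = 16.187 − 0.1938Y.
The good is inferior where dQ/dY < 0. Setting dQ/dY = 0 gives Y = 16.187 / 0.1938 = 83.52.

83.52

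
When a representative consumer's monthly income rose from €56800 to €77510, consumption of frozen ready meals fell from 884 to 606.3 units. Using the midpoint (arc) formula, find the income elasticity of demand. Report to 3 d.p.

ΔQ = 606.3 − 884 = -277.7; midpoint Q̄ = (884 + 606.3)/2 = 745.15.
ΔI = 77510 − 56800 = 20710; midpoint Ī = (56800 + 77510)/2 = 67155.
η = (ΔQ/Q̄) ÷ (ΔI/Ī) = (-277.7/745.15) ÷ (20710/67155) = -1.208.

-1.208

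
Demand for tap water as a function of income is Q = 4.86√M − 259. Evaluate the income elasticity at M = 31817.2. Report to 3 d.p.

0.713

At M = 31817.2: Q = 607.896.
dQ/dM = 4.86/(2√M) = 0.0136231 at this income.
η = (dQ/dM)·(M/Q) = 0.0136231 × (31817.2/607.896) = 0.713.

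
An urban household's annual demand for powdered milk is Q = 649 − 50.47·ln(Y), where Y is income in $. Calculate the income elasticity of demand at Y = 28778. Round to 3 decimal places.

-0.386

At Y = 28778: Q = 130.806.
dQ/dY = -50.47/Y = -0.00175377 at this income.
η = (dQ/dY)·(Y/Q) = -0.00175377 × (28778/130.806) = -0.386.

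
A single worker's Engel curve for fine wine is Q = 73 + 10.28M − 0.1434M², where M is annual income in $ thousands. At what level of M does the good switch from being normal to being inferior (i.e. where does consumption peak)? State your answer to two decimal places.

dQ/dM = 10.28 − 0.2868M.
The good is inferior where dQ/dM < 0. Setting dQ/dM = 0 gives M = 10.28 / 0.2868 = 35.84.

35.84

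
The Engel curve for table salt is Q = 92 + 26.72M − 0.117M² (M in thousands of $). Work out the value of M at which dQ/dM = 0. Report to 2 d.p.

dQ/dM = 26.72 − 0.234M.
The good is inferior where dQ/dM < 0. Setting dQ/dM = 0 gives M = 26.72 / 0.234 = 114.19.

114.19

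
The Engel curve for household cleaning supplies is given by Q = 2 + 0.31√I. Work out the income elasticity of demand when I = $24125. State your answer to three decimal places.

At I = 24125: Q = 50.150.
dQ/dI = 0.31/(2√I) = 0.000997925 at this income.
η = (dQ/dI)·(I/Q) = 0.000997925 × (24125/50.150) = 0.480.

0.480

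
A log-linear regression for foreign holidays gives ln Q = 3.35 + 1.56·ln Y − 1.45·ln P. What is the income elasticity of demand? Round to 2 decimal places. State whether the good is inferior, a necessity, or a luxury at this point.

1.56 (luxury)

In a log-linear demand, the coefficient on ln Y is the income elasticity.
So η = 1.56.
η > 1 ⇒ luxury.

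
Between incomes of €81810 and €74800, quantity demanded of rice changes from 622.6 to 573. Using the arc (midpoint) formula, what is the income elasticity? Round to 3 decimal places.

ΔQ = 573 − 622.6 = -49.6; midpoint Q̄ = (622.6 + 573)/2 = 597.8.
ΔI = 74800 − 81810 = -7010; midpoint Ī = (81810 + 74800)/2 = 78305.
η = (ΔQ/Q̄) ÷ (ΔI/Ī) = (-49.6/597.8) ÷ (-7010/78305) = 0.927.

0.927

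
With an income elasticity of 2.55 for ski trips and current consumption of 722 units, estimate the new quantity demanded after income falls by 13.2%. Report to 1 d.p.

%ΔQ ≈ η × %ΔI = 2.55 × (-13.2%) = -33.66%.
New Q ≈ 722 × (1 − 0.3366) = 479.0.

479.0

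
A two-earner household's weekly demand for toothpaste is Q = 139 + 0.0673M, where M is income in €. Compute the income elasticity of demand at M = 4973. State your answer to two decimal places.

0.71

At M = 4973: Q = 473.683.
dQ/dM = 0.0673.
η = (dQ/dM)·(M/Q) = 0.0673 × (4973/473.683) = 0.71.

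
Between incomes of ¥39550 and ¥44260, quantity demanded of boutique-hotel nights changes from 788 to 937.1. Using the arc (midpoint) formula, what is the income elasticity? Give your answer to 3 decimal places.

ΔQ = 937.1 − 788 = 149.1; midpoint Q̄ = (788 + 937.1)/2 = 862.55.
ΔI = 44260 − 39550 = 4710; midpoint Ī = (39550 + 44260)/2 = 41905.
η = (ΔQ/Q̄) ÷ (ΔI/Ī) = (149.1/862.55) ÷ (4710/41905) = 1.538.

1.538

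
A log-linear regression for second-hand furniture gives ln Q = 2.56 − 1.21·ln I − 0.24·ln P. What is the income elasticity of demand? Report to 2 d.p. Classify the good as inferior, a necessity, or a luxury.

In a log-linear demand, the coefficient on ln I is the income elasticity.
So η = -1.21.
η < 0 ⇒ inferior good.

-1.21 (inferior good)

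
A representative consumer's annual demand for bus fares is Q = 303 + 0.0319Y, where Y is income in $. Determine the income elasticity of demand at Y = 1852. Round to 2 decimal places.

0.16

At Y = 1852: Q = 362.079.
dQ/dY = 0.0319.
η = (dQ/dY)·(Y/Q) = 0.0319 × (1852/362.079) = 0.16.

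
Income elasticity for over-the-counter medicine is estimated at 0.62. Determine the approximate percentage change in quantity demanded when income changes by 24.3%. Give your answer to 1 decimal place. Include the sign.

15.1%

%ΔQ ≈ η × %ΔI = 0.62 × 24.3% = 15.1%.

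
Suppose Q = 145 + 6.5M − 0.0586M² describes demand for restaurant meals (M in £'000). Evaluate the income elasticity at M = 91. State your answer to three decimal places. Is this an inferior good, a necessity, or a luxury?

-1.509 (inferior good)

At M = 91: Q = 251.2334.
dQ/dM = 6.5 − 0.1172M = -4.16520.
η = (dQ/dM)·(M/Q) = -4.16520 × (91/251.2334) = -1.509.
η < 0 ⇒ inferior good.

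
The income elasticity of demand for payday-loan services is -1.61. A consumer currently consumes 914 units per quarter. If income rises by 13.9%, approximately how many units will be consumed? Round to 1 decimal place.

709.5

%ΔQ ≈ η × %ΔI = -1.61 × 13.9% = -22.379%.
New Q ≈ 914 × (1 − 0.22379) = 709.5.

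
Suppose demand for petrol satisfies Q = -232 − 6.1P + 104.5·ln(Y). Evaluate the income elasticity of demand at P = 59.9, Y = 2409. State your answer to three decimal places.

At P = 59.9, Y = 2409: Q = 216.348.
Holding P constant, ∂Q/∂Y = 104.5/Y = 0.043379.
η_Y = (∂Q/∂Y)·(Y/Q) = 0.043379 × (2409/216.348) = 0.483.

0.483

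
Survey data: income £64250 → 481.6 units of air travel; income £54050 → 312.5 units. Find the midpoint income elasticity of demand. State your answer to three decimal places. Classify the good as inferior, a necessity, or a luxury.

2.470 (luxury)

ΔQ = 312.5 − 481.6 = -169.1; midpoint Q̄ = (481.6 + 312.5)/2 = 397.05.
ΔI = 54050 − 64250 = -10200; midpoint Ī = (64250 + 54050)/2 = 59150.
η = (ΔQ/Q̄) ÷ (ΔI/Ī) = (-169.1/397.05) ÷ (-10200/59150) = 2.470.
η > 1 ⇒ luxury.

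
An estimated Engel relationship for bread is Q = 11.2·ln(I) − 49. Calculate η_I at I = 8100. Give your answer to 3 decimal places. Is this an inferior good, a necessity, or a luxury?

At I = 8100: Q = 51.796.
dQ/dI = 11.2/I = 0.00138272 at this income.
η = (dQ/dI)·(I/Q) = 0.00138272 × (8100/51.796) = 0.216.
Since 0 < η < 1, the good is a necessity.

0.216 (necessity)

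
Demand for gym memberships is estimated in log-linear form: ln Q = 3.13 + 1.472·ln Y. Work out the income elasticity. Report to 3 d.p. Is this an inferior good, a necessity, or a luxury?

1.472 (luxury)

In a log-linear demand, the coefficient on ln Y is the income elasticity.
So η = 1.472.
η > 1 ⇒ luxury.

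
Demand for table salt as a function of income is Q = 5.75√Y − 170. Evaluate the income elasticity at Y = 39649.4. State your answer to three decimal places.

0.587

At Y = 39649.4: Q = 974.949.
dQ/dY = 5.75/(2√Y) = 0.0144384 at this income.
η = (dQ/dY)·(Y/Q) = 0.0144384 × (39649.4/974.949) = 0.587.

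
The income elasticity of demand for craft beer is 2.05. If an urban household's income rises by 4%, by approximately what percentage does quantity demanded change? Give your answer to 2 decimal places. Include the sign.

8.20%

%ΔQ ≈ η × %ΔI = 2.05 × 4% = 8.20%.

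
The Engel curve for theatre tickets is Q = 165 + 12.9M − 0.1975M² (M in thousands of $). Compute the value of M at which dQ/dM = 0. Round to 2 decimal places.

dQ/dM = 12.9 − 0.395M.
The good is inferior where dQ/dM < 0. Setting dQ/dM = 0 gives M = 12.9 / 0.395 = 32.66.

32.66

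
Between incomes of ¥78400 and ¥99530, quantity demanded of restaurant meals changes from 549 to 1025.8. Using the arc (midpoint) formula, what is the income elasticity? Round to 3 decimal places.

2.550

ΔQ = 1025.8 − 549 = 476.8; midpoint Q̄ = (549 + 1025.8)/2 = 787.4.
ΔI = 99530 − 78400 = 21130; midpoint Ī = (78400 + 99530)/2 = 88965.
η = (ΔQ/Q̄) ÷ (ΔI/Ī) = (476.8/787.4) ÷ (21130/88965) = 2.550.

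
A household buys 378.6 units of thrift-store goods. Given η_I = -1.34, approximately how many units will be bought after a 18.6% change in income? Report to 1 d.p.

%ΔQ ≈ η × %ΔI = -1.34 × 18.6% = -24.924%.
New Q ≈ 378.6 × (1 − 0.24924) = 284.2.

284.2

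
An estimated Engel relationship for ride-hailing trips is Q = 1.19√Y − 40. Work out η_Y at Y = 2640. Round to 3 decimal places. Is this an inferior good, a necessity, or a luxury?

1.446 (luxury)

At Y = 2640: Q = 21.143.
dQ/dY = 1.19/(2√Y) = 0.0115802 at this income.
η = (dQ/dY)·(Y/Q) = 0.0115802 × (2640/21.143) = 1.446.
Since η > 1, the good is a luxury.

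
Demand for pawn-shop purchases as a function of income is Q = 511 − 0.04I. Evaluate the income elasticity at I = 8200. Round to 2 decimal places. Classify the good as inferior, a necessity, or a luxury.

-1.79 (inferior good)

At I = 8200: Q = 183.000.
dQ/dI = −0.04.
η = (dQ/dI)·(I/Q) = -0.04 × (8200/183.000) = -1.79.
Since η < 0, the good is an inferior good.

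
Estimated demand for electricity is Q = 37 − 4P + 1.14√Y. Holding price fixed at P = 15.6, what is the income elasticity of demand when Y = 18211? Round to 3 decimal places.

At P = 15.6, Y = 18211: Q = 128.441.
Holding P constant, ∂Q/∂Y = 1.14/(2√Y) = 0.00422384.
η_Y = (∂Q/∂Y)·(Y/Q) = 0.00422384 × (18211/128.441) = 0.599.

0.599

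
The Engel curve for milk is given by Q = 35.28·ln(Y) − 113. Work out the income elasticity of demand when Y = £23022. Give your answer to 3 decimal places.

At Y = 23022: Q = 241.360.
dQ/dY = 35.28/Y = 0.00153245 at this income.
η = (dQ/dY)·(Y/Q) = 0.00153245 × (23022/241.360) = 0.146.

0.146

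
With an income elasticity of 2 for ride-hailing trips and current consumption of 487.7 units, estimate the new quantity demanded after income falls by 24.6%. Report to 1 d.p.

247.8

%ΔQ ≈ η × %ΔI = 2 × (-24.6%) = -49.2%.
New Q ≈ 487.7 × (1 − 0.492) = 247.8.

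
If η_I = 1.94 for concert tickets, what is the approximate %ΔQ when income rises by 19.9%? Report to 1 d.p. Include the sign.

%ΔQ ≈ η × %ΔI = 1.94 × 19.9% = 38.6%.

38.6%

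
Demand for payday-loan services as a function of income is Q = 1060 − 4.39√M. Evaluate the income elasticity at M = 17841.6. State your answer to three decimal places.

-0.619

At M = 17841.6: Q = 473.617.
dQ/dM = -4.39/(2√M) = -0.016433 at this income.
η = (dQ/dM)·(M/Q) = -0.016433 × (17841.6/473.617) = -0.619.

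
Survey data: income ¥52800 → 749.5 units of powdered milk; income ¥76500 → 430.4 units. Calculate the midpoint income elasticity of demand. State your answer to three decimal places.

-1.475

ΔQ = 430.4 − 749.5 = -319.1; midpoint Q̄ = (749.5 + 430.4)/2 = 589.95.
ΔI = 76500 − 52800 = 23700; midpoint Ī = (52800 + 76500)/2 = 64650.
η = (ΔQ/Q̄) ÷ (ΔI/Ī) = (-319.1/589.95) ÷ (23700/64650) = -1.475.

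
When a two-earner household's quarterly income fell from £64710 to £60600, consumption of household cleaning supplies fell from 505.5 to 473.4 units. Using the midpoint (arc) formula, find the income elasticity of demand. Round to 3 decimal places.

ΔQ = 473.4 − 505.5 = -32.1; midpoint Q̄ = (505.5 + 473.4)/2 = 489.45.
ΔI = 60600 − 64710 = -4110; midpoint Ī = (64710 + 60600)/2 = 62655.
η = (ΔQ/Q̄) ÷ (ΔI/Ī) = (-32.1/489.45) ÷ (-4110/62655) = 1.000.

1.000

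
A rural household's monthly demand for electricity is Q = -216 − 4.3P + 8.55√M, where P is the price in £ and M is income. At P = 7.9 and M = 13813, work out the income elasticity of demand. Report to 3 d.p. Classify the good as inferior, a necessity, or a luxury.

0.666 (necessity)

At P = 7.9, M = 13813: Q = 754.901.
Holding P constant, ∂Q/∂M = 8.55/(2√M) = 0.0363741.
η_M = (∂Q/∂M)·(M/Q) = 0.0363741 × (13813/754.901) = 0.666.
Since 0 < η < 1, this is a necessity.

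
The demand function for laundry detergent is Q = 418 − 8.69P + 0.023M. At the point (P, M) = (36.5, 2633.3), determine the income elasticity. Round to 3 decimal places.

At P = 36.5, M = 2633.3: Q = 161.381.
Holding P constant, ∂Q/∂M = 0.023.
η_M = (∂Q/∂M)·(M/Q) = 0.023 × (2633.3/161.381) = 0.375.

0.375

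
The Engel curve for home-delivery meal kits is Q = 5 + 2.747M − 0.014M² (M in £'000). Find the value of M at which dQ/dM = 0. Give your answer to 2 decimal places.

98.11

dQ/dM = 2.747 − 0.028M.
The good is inferior where dQ/dM < 0. Setting dQ/dM = 0 gives M = 2.747 / 0.028 = 98.11.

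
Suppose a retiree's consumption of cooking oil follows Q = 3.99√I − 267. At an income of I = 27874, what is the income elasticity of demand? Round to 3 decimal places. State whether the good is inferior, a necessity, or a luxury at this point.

0.834 (necessity)

At I = 27874: Q = 399.151.
dQ/dI = 3.99/(2√I) = 0.0119493 at this income.
η = (dQ/dI)·(I/Q) = 0.0119493 × (27874/399.151) = 0.834.
Since 0 < η < 1, the good is a necessity.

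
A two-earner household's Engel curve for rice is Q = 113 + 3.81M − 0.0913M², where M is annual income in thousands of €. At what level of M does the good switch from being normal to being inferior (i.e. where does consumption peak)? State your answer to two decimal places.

20.87

dQ/dM = 3.81 − 0.1826M.
The good is inferior where dQ/dM < 0. Setting dQ/dM = 0 gives M = 3.81 / 0.1826 = 20.87.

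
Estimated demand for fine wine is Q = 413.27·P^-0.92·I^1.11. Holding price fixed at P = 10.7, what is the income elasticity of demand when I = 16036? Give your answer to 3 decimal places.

1.110

For a multiplicative demand Q = A·P^α·I^β, the income elasticity is β everywhere.
Here β = 1.11, so η = 1.110.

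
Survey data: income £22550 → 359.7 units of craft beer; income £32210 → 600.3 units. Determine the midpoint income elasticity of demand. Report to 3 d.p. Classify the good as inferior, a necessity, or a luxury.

ΔQ = 600.3 − 359.7 = 240.6; midpoint Q̄ = (359.7 + 600.3)/2 = 480.
ΔI = 32210 − 22550 = 9660; midpoint Ī = (22550 + 32210)/2 = 27380.
η = (ΔQ/Q̄) ÷ (ΔI/Ī) = (240.6/480) ÷ (9660/27380) = 1.421.
η > 1 ⇒ luxury.

1.421 (luxury)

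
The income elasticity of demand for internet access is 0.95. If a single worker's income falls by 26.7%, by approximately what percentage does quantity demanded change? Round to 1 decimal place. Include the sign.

%ΔQ ≈ η × %ΔI = 0.95 × (-26.7%) = -25.4%.

-25.4%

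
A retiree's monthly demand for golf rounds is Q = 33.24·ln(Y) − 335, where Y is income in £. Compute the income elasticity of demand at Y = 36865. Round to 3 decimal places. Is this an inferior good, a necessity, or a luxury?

At Y = 36865: Q = 14.519.
dQ/dY = 33.24/Y = 0.000901668 at this income.
η = (dQ/dY)·(Y/Q) = 0.000901668 × (36865/14.519) = 2.289.
Since η > 1, the good is a luxury.

2.289 (luxury)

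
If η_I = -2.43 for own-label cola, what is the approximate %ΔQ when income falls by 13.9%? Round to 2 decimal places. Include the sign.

33.78%

%ΔQ ≈ η × %ΔI = -2.43 × (-13.9%) = 33.78%.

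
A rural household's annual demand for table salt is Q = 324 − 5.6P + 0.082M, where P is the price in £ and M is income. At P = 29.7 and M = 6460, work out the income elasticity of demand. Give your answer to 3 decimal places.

0.771

At P = 29.7, M = 6460: Q = 687.400.
Holding P constant, ∂Q/∂M = 0.082.
η_M = (∂Q/∂M)·(M/Q) = 0.082 × (6460/687.400) = 0.771.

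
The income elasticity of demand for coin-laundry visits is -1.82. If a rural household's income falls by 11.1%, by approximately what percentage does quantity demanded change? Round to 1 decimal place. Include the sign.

20.2%

%ΔQ ≈ η × %ΔI = -1.82 × (-11.1%) = 20.2%.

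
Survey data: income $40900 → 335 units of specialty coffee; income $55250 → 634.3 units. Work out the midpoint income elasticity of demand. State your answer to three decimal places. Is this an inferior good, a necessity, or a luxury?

2.069 (luxury)

ΔQ = 634.3 − 335 = 299.3; midpoint Q̄ = (335 + 634.3)/2 = 484.65.
ΔI = 55250 − 40900 = 14350; midpoint Ī = (40900 + 55250)/2 = 48075.
η = (ΔQ/Q̄) ÷ (ΔI/Ī) = (299.3/484.65) ÷ (14350/48075) = 2.069.
η > 1 ⇒ luxury.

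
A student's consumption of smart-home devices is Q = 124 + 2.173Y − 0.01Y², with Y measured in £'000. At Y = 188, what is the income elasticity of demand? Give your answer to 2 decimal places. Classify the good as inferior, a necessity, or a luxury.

At Y = 188: Q = 179.0840.
dQ/dY = 2.173 − 0.02Y = -1.58700.
η = (dQ/dY)·(Y/Q) = -1.58700 × (188/179.0840) = -1.67.
η < 0 ⇒ inferior good.

-1.67 (inferior good)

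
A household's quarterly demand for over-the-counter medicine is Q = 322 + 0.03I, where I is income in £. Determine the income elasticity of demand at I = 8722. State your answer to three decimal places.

At I = 8722: Q = 583.660.
dQ/dI = 0.03.
η = (dQ/dI)·(I/Q) = 0.03 × (8722/583.660) = 0.448.

0.448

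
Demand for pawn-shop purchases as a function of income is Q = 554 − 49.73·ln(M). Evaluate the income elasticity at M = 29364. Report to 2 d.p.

At M = 29364: Q = 42.401.
dQ/dM = -49.73/M = -0.00169357 at this income.
η = (dQ/dM)·(M/Q) = -0.00169357 × (29364/42.401) = -1.17.

-1.17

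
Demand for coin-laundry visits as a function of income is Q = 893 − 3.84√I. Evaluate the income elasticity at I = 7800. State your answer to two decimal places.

-0.31

At I = 7800: Q = 553.860.
dQ/dI = -3.84/(2√I) = -0.0217397 at this income.
η = (dQ/dI)·(I/Q) = -0.0217397 × (7800/553.860) = -0.31.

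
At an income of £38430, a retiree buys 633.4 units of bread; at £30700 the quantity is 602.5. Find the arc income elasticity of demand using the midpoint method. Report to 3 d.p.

0.224

ΔQ = 602.5 − 633.4 = -30.9; midpoint Q̄ = (633.4 + 602.5)/2 = 617.95.
ΔI = 30700 − 38430 = -7730; midpoint Ī = (38430 + 30700)/2 = 34565.
η = (ΔQ/Q̄) ÷ (ΔI/Ī) = (-30.9/617.95) ÷ (-7730/34565) = 0.224.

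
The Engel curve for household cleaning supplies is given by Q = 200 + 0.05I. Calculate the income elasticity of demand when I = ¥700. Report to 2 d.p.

0.15

At I = 700: Q = 235.000.
dQ/dI = 0.05.
η = (dQ/dI)·(I/Q) = 0.05 × (700/235.000) = 0.15.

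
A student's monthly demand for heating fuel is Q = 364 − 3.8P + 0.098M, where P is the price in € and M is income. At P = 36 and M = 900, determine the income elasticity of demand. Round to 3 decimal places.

0.280

At P = 36, M = 900: Q = 315.400.
Holding P constant, ∂Q/∂M = 0.098.
η_M = (∂Q/∂M)·(M/Q) = 0.098 × (900/315.400) = 0.280.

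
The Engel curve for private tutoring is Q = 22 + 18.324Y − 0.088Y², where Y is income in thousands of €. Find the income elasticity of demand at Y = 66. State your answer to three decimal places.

At Y = 66: Q = 848.0560.
dQ/dY = 18.324 − 0.176Y = 6.70800.
η = (dQ/dY)·(Y/Q) = 6.70800 × (66/848.0560) = 0.522.

0.522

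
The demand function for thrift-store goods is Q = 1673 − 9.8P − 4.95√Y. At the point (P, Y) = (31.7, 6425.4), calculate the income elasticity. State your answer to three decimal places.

-0.205

At P = 31.7, Y = 6425.4: Q = 965.555.
Holding P constant, ∂Q/∂Y = -4.95/(2√Y) = -0.0308763.
η_Y = (∂Q/∂Y)·(Y/Q) = -0.0308763 × (6425.4/965.555) = -0.205.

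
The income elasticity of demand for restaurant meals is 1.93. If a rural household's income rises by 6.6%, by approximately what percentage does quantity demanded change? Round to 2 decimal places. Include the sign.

12.74%

%ΔQ ≈ η × %ΔI = 1.93 × 6.6% = 12.74%.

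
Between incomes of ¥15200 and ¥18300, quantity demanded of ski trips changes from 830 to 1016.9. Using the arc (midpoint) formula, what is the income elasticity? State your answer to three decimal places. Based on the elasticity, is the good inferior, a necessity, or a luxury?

1.094 (luxury)

ΔQ = 1016.9 − 830 = 186.9; midpoint Q̄ = (830 + 1016.9)/2 = 923.45.
ΔI = 18300 − 15200 = 3100; midpoint Ī = (15200 + 18300)/2 = 16750.
η = (ΔQ/Q̄) ÷ (ΔI/Ī) = (186.9/923.45) ÷ (3100/16750) = 1.094.
η > 1 ⇒ luxury.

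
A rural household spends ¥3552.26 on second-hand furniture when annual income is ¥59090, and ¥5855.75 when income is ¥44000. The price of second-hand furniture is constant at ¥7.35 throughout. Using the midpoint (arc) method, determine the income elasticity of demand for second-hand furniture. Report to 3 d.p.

With a constant price, Q₁ = 3552.26/7.35 = 483.301 and Q₂ = 5855.75/7.35 = 796.701 (equivalently, work directly with expenditure since P cancels).
Midpoint %ΔQ = (5855.75 − 3552.26)/4704.01 = 0.48969; midpoint %ΔI = (44000 − 59090)/51545 = -0.29275.
η = 0.48969 / -0.29275 = -1.673.

-1.673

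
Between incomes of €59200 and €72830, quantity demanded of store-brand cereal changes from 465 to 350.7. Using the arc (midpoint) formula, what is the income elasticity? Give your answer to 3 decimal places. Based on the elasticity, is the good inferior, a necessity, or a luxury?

-1.357 (inferior good)

ΔQ = 350.7 − 465 = -114.3; midpoint Q̄ = (465 + 350.7)/2 = 407.85.
ΔI = 72830 − 59200 = 13630; midpoint Ī = (59200 + 72830)/2 = 66015.
η = (ΔQ/Q̄) ÷ (ΔI/Ī) = (-114.3/407.85) ÷ (13630/66015) = -1.357.
η < 0 ⇒ inferior good.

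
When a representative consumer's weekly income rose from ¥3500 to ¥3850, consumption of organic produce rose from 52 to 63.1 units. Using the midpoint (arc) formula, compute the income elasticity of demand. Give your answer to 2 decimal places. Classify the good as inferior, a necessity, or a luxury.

2.03 (luxury)

ΔQ = 63.1 − 52 = 11.1; midpoint Q̄ = (52 + 63.1)/2 = 57.55.
ΔI = 3850 − 3500 = 350; midpoint Ī = (3500 + 3850)/2 = 3675.
η = (ΔQ/Q̄) ÷ (ΔI/Ī) = (11.1/57.55) ÷ (350/3675) = 2.03.
η > 1 ⇒ luxury.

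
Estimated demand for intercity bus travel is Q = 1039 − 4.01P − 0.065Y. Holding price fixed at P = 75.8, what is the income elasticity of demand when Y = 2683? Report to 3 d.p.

At P = 75.8, Y = 2683: Q = 560.647.
Holding P constant, ∂Q/∂Y = −0.065.
η_Y = (∂Q/∂Y)·(Y/Q) = -0.065 × (2683/560.647) = -0.311.

-0.311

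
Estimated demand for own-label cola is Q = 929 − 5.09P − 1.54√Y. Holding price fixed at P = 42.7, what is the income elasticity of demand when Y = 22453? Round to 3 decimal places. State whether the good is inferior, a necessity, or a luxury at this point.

At P = 42.7, Y = 22453: Q = 480.898.
Holding P constant, ∂Q/∂Y = -1.54/(2√Y) = -0.0051387.
η_Y = (∂Q/∂Y)·(Y/Q) = -0.0051387 × (22453/480.898) = -0.240.
Since η < 0, this is an inferior good.

-0.240 (inferior good)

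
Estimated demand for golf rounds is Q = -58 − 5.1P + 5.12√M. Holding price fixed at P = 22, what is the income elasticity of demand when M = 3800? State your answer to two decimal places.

1.09

At P = 22, M = 3800: Q = 145.418.
Holding P constant, ∂Q/∂M = 5.12/(2√M) = 0.0415287.
η_M = (∂Q/∂M)·(M/Q) = 0.0415287 × (3800/145.418) = 1.09.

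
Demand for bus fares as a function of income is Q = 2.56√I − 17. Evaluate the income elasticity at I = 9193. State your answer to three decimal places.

At I = 9193: Q = 228.453.
dQ/dI = 2.56/(2√I) = 0.01335 at this income.
η = (dQ/dI)·(I/Q) = 0.01335 × (9193/228.453) = 0.537.

0.537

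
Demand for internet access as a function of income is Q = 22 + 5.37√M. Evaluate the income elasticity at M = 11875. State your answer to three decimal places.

At M = 11875: Q = 607.182.
dQ/dM = 5.37/(2√M) = 0.0246392 at this income.
η = (dQ/dM)·(M/Q) = 0.0246392 × (11875/607.182) = 0.482.

0.482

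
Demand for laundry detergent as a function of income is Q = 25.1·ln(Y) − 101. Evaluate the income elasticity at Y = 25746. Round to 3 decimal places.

At Y = 25746: Q = 153.916.
dQ/dY = 25.1/Y = 0.000974909 at this income.
η = (dQ/dY)·(Y/Q) = 0.000974909 × (25746/153.916) = 0.163.

0.163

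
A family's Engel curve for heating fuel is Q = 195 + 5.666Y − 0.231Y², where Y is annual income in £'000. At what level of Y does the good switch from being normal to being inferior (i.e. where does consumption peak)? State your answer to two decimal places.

12.26

dQ/dY = 5.666 − 0.462Y.
The good is inferior where dQ/dY < 0. Setting dQ/dY = 0 gives Y = 5.666 / 0.462 = 12.26.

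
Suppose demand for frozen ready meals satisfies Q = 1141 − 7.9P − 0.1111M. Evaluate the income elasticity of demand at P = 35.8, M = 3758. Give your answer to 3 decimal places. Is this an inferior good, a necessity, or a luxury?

-0.947 (inferior good)

At P = 35.8, M = 3758: Q = 440.666.
Holding P constant, ∂Q/∂M = −0.1111.
η_M = (∂Q/∂M)·(M/Q) = -0.1111 × (3758/440.666) = -0.947.
Since η < 0, this is an inferior good.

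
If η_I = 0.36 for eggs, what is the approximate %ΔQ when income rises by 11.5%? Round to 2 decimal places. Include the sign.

%ΔQ ≈ η × %ΔI = 0.36 × 11.5% = 4.14%.

4.14%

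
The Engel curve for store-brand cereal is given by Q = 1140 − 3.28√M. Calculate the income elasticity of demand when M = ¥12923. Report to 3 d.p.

-0.243

At M = 12923: Q = 767.132.
dQ/dM = -3.28/(2√M) = -0.0144265 at this income.
η = (dQ/dM)·(M/Q) = -0.0144265 × (12923/767.132) = -0.243.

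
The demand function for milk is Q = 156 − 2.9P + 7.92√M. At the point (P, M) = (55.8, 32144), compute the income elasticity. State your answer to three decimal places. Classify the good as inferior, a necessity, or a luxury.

At P = 55.8, M = 32144: Q = 1414.137.
Holding P constant, ∂Q/∂M = 7.92/(2√M) = 0.0220874.
η_M = (∂Q/∂M)·(M/Q) = 0.0220874 × (32144/1414.137) = 0.502.
Since 0 < η < 1, this is a necessity.

0.502 (necessity)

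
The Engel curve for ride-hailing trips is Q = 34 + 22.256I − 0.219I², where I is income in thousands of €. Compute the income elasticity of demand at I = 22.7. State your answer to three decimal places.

0.656

At I = 22.7: Q = 426.3627.
dQ/dI = 22.256 − 0.438I = 12.31340.
η = (dQ/dI)·(I/Q) = 12.31340 × (22.7/426.3627) = 0.656.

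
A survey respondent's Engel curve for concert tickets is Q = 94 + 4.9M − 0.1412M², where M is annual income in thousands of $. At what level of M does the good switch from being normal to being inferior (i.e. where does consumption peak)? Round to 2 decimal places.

17.35

dQ/dM = 4.9 − 0.2824M.
The good is inferior where dQ/dM < 0. Setting dQ/dM = 0 gives M = 4.9 / 0.2824 = 17.35.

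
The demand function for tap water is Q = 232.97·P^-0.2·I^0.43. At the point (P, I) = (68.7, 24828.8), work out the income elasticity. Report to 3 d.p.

For a multiplicative demand Q = A·P^α·I^β, the income elasticity is β everywhere.
Here β = 0.43, so η = 0.430.

0.430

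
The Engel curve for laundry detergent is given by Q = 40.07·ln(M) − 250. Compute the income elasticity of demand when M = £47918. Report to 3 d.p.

0.220

At M = 47918: Q = 181.844.
dQ/dM = 40.07/M = 0.00083622 at this income.
η = (dQ/dM)·(M/Q) = 0.00083622 × (47918/181.844) = 0.220.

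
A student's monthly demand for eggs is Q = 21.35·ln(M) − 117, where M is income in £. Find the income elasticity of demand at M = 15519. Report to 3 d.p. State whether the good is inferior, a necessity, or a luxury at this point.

At M = 15519: Q = 89.024.
dQ/dM = 21.35/M = 0.00137573 at this income.
η = (dQ/dM)·(M/Q) = 0.00137573 × (15519/89.024) = 0.240.
Since 0 < η < 1, the good is a necessity.

0.240 (necessity)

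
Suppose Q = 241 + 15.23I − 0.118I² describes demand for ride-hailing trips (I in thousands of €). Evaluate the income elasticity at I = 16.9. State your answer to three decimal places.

At I = 16.9: Q = 464.6850.
dQ/dI = 15.23 − 0.236I = 11.24160.
η = (dQ/dI)·(I/Q) = 11.24160 × (16.9/464.6850) = 0.409.

0.409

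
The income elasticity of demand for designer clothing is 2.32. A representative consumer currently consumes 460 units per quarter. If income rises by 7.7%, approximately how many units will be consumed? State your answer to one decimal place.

%ΔQ ≈ η × %ΔI = 2.32 × 7.7% = 17.864%.
New Q ≈ 460 × (1 + 0.17864) = 542.2.

542.2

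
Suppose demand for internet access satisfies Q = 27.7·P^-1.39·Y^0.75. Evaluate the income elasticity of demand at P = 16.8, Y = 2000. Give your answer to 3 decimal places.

For a multiplicative demand Q = A·P^α·Y^β, the income elasticity is β everywhere.
Here β = 0.75, so η = 0.750.

0.750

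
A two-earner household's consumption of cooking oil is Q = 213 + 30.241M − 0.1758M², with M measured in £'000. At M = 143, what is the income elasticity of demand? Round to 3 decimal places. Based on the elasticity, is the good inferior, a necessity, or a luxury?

At M = 143: Q = 942.5288.
dQ/dM = 30.241 − 0.3516M = -20.03780.
η = (dQ/dM)·(M/Q) = -20.03780 × (143/942.5288) = -3.040.
η < 0 ⇒ inferior good.

-3.040 (inferior good)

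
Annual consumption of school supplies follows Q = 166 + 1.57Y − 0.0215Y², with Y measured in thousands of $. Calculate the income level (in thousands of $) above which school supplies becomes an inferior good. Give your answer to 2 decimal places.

36.51

dQ/dY = 1.57 − 0.043Y.
The good is inferior where dQ/dY < 0. Setting dQ/dY = 0 gives Y = 1.57 / 0.043 = 36.51.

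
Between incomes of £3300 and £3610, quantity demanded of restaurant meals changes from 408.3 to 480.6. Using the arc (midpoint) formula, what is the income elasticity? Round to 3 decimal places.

ΔQ = 480.6 − 408.3 = 72.3; midpoint Q̄ = (408.3 + 480.6)/2 = 444.45.
ΔI = 3610 − 3300 = 310; midpoint Ī = (3300 + 3610)/2 = 3455.
η = (ΔQ/Q̄) ÷ (ΔI/Ī) = (72.3/444.45) ÷ (310/3455) = 1.813.

1.813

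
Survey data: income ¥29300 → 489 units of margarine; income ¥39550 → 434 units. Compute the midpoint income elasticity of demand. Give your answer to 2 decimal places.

-0.40

ΔQ = 434 − 489 = -55; midpoint Q̄ = (489 + 434)/2 = 461.5.
ΔI = 39550 − 29300 = 10250; midpoint Ī = (29300 + 39550)/2 = 34425.
η = (ΔQ/Q̄) ÷ (ΔI/Ī) = (-55/461.5) ÷ (10250/34425) = -0.40.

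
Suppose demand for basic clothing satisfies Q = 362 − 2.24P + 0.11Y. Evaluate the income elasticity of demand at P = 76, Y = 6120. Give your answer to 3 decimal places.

At P = 76, Y = 6120: Q = 864.960.
Holding P constant, ∂Q/∂Y = 0.11.
η_Y = (∂Q/∂Y)·(Y/Q) = 0.11 × (6120/864.960) = 0.778.

0.778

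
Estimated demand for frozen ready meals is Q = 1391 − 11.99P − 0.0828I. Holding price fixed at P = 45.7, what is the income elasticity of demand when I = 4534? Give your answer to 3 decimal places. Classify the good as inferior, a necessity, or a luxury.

-0.803 (inferior good)

At P = 45.7, I = 4534: Q = 467.642.
Holding P constant, ∂Q/∂I = −0.0828.
η_I = (∂Q/∂I)·(I/Q) = -0.0828 × (4534/467.642) = -0.803.
Since η < 0, this is an inferior good.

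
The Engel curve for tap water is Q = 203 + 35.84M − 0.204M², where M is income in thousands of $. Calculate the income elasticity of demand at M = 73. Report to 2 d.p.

At M = 73: Q = 1732.2040.
dQ/dM = 35.84 − 0.408M = 6.05600.
η = (dQ/dM)·(M/Q) = 6.05600 × (73/1732.2040) = 0.26.

0.26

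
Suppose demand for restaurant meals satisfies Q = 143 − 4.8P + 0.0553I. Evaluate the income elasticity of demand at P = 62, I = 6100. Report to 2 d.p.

At P = 62, I = 6100: Q = 182.730.
Holding P constant, ∂Q/∂I = 0.0553.
η_I = (∂Q/∂I)·(I/Q) = 0.0553 × (6100/182.730) = 1.85.

1.85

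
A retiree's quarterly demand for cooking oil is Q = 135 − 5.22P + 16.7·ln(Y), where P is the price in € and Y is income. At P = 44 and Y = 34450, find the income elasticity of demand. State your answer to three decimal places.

At P = 44, Y = 34450: Q = 79.789.
Holding P constant, ∂Q/∂Y = 16.7/Y = 0.000484761.
η_Y = (∂Q/∂Y)·(Y/Q) = 0.000484761 × (34450/79.789) = 0.209.

0.209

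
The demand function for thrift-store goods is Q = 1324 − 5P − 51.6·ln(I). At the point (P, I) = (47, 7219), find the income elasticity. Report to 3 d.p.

At P = 47, I = 7219: Q = 630.561.
Holding P constant, ∂Q/∂I = -51.6/I = -0.0071478.
η_I = (∂Q/∂I)·(I/Q) = -0.0071478 × (7219/630.561) = -0.082.

-0.082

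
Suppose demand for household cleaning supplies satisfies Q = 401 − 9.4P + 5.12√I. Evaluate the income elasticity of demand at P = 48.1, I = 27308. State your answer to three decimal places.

At P = 48.1, I = 27308: Q = 794.947.
Holding P constant, ∂Q/∂I = 5.12/(2√I) = 0.0154916.
η_I = (∂Q/∂I)·(I/Q) = 0.0154916 × (27308/794.947) = 0.532.

0.532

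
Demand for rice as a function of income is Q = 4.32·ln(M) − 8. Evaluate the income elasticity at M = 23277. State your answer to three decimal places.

0.122

At M = 23277: Q = 35.439.
dQ/dM = 4.32/M = 0.000185591 at this income.
η = (dQ/dM)·(M/Q) = 0.000185591 × (23277/35.439) = 0.122.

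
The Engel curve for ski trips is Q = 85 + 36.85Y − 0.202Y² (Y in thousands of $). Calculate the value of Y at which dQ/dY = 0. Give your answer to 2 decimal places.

91.21

dQ/dY = 36.85 − 0.404Y.
The good is inferior where dQ/dY < 0. Setting dQ/dY = 0 gives Y = 36.85 / 0.404 = 91.21.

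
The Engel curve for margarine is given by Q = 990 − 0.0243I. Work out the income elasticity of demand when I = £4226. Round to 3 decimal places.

At I = 4226: Q = 887.308.
dQ/dI = −0.0243.
η = (dQ/dI)·(I/Q) = -0.0243 × (4226/887.308) = -0.116.

-0.116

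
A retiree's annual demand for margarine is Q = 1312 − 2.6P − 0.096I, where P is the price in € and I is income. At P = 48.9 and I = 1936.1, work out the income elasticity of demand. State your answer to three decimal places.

At P = 48.9, I = 1936.1: Q = 998.994.
Holding P constant, ∂Q/∂I = −0.096.
η_I = (∂Q/∂I)·(I/Q) = -0.096 × (1936.1/998.994) = -0.186.

-0.186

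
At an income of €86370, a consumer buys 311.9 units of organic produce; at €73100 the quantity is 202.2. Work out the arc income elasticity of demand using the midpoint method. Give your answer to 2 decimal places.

2.56

ΔQ = 202.2 − 311.9 = -109.7; midpoint Q̄ = (311.9 + 202.2)/2 = 257.05.
ΔI = 73100 − 86370 = -13270; midpoint Ī = (86370 + 73100)/2 = 79735.
η = (ΔQ/Q̄) ÷ (ΔI/Ī) = (-109.7/257.05) ÷ (-13270/79735) = 2.56.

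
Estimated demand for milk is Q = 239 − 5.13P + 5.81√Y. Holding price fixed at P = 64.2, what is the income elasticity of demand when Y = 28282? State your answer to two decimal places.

0.55

At P = 64.2, Y = 28282: Q = 886.736.
Holding P constant, ∂Q/∂Y = 5.81/(2√Y) = 0.0172739.
η_Y = (∂Q/∂Y)·(Y/Q) = 0.0172739 × (28282/886.736) = 0.55.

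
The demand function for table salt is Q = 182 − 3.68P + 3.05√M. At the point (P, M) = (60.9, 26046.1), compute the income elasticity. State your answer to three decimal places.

At P = 60.9, M = 26046.1: Q = 450.122.
Holding P constant, ∂Q/∂M = 3.05/(2√M) = 0.00944928.
η_M = (∂Q/∂M)·(M/Q) = 0.00944928 × (26046.1/450.122) = 0.547.

0.547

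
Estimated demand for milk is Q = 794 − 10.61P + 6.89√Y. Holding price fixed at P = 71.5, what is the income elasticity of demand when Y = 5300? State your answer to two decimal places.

0.47

At P = 71.5, Y = 5300: Q = 536.985.
Holding P constant, ∂Q/∂Y = 6.89/(2√Y) = 0.0473207.
η_Y = (∂Q/∂Y)·(Y/Q) = 0.0473207 × (5300/536.985) = 0.47.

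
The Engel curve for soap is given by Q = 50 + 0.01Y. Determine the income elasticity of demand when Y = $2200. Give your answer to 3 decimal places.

At Y = 2200: Q = 72.000.
dQ/dY = 0.01.
η = (dQ/dY)·(Y/Q) = 0.01 × (2200/72.000) = 0.306.

0.306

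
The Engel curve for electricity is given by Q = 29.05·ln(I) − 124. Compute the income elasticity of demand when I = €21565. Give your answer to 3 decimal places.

0.175

At I = 21565: Q = 165.885.
dQ/dI = 29.05/I = 0.00134709 at this income.
η = (dQ/dI)·(I/Q) = 0.00134709 × (21565/165.885) = 0.175.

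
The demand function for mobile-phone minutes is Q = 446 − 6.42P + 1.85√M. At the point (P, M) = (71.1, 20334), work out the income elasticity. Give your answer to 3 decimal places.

0.521

At P = 71.1, M = 20334: Q = 253.343.
Holding P constant, ∂Q/∂M = 1.85/(2√M) = 0.0064868.
η_M = (∂Q/∂M)·(M/Q) = 0.0064868 × (20334/253.343) = 0.521.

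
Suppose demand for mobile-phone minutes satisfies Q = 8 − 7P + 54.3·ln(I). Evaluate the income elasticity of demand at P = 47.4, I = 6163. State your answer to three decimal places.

At P = 47.4, I = 6163: Q = 150.039.
Holding P constant, ∂Q/∂I = 54.3/I = 0.00881064.
η_I = (∂Q/∂I)·(I/Q) = 0.00881064 × (6163/150.039) = 0.362.

0.362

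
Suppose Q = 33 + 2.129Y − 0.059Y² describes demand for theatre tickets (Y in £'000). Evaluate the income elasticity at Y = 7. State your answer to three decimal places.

0.203

At Y = 7: Q = 45.0120.
dQ/dY = 2.129 − 0.118Y = 1.30300.
η = (dQ/dY)·(Y/Q) = 1.30300 × (7/45.0120) = 0.203.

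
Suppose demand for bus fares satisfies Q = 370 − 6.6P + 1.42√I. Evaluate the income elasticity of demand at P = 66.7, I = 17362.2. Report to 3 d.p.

0.800

At P = 66.7, I = 17362.2: Q = 116.887.
Holding P constant, ∂Q/∂I = 1.42/(2√I) = 0.00538835.
η_I = (∂Q/∂I)·(I/Q) = 0.00538835 × (17362.2/116.887) = 0.800.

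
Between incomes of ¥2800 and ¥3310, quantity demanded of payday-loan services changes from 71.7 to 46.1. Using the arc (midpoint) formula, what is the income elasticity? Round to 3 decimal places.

-2.604

ΔQ = 46.1 − 71.7 = -25.6; midpoint Q̄ = (71.7 + 46.1)/2 = 58.9.
ΔI = 3310 − 2800 = 510; midpoint Ī = (2800 + 3310)/2 = 3055.
η = (ΔQ/Q̄) ÷ (ΔI/Ī) = (-25.6/58.9) ÷ (510/3055) = -2.604.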